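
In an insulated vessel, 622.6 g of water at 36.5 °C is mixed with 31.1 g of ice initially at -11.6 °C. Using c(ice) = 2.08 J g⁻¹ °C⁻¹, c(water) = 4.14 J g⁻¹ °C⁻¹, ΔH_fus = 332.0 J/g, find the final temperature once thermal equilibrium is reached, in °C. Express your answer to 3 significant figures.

Heat to bring ice to 0 °C and melt it: q₁ = 31.1×2.08×11.6 + 31.1×332.0 = 11076 J
Heat the water can supply cooling to 0 °C: 622.6×4.14×36.5 = 94081.1 J > q₁, so all ice melts.
Energy balance: 622.6×4.14×(36.5 − T) = 11076 + 31.1×4.14×(T − 0)
2577.564(36.5 − T) = 11076 + 128.754 T
94081.1 − 11076 = 2706.318 T
T = 83005.1 / 2706.318 = 30.67 °C

T_f = 30.7 °C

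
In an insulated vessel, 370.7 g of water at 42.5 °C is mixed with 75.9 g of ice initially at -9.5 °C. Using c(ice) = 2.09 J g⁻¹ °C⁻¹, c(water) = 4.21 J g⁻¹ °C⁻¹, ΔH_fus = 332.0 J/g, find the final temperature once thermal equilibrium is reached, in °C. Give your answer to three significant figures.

Heat to bring ice to 0 °C and melt it: q₁ = 75.9×2.09×9.5 + 75.9×332.0 = 26706 J
Heat the water can supply cooling to 0 °C: 370.7×4.21×42.5 = 66327.5 J > q₁, so all ice melts.
Energy balance: 370.7×4.21×(42.5 − T) = 26706 + 75.9×4.21×(T − 0)
1560.647(42.5 − T) = 26706 + 319.539 T
66327.5 − 26706 = 1880.186 T
T = 39621.5 / 1880.186 = 21.07 °C

T_f = 21.1 °C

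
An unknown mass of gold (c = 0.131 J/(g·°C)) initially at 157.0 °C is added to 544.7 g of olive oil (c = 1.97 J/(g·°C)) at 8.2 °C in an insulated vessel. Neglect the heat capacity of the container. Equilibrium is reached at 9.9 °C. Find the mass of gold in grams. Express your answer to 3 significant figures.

q_gained = (544.7 × 1.97) × (9.9 − 8.2) = 1824 J
q_lost = m × 0.131 × (157.0 − 9.9) = 19.2701 m
m = 1824 / 19.2701 = 94.7 g

m = 94.7 g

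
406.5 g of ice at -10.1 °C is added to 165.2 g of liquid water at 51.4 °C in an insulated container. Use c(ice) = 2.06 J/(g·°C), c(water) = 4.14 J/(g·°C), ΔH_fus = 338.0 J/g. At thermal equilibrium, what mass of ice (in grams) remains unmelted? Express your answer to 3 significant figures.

Heat to warm all ice to 0 °C: 406.5×2.06×10.1 = 8457.6 J
Heat released by water cooling to 0 °C: 165.2×4.14×51.4 = 35154 J
35154 J < 8457.6 + 406.5×338.0 = 145854.6 J, so not all ice melts; final T = 0 °C.
Heat left for melting: 35154 − 8457.6 = 26696.4 J
Mass melted = 26696.4 / 338.0 = 78.98 g
Ice remaining = 406.5 − 78.98 = 327.52 g

m_ice remaining = 328 g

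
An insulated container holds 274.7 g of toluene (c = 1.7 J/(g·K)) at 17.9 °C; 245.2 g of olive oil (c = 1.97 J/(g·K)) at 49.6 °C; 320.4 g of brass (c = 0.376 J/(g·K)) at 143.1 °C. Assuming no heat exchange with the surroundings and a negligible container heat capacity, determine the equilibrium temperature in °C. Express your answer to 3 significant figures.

T_f = 46.3 °C

Σ mᵢcᵢ(T − Tᵢ) = 0  ⇒  T = Σ mᵢcᵢTᵢ / Σ mᵢcᵢ
Σ mᵢcᵢ = 274.7×1.7 + 245.2×1.97 + 320.4×0.376 = 1070.5044
Σ mᵢcᵢTᵢ = 466.99×17.9 + 483.044×49.6 + 120.4704×143.1 = 49557
T = 49557 / 1070.5044 = 46.29 °C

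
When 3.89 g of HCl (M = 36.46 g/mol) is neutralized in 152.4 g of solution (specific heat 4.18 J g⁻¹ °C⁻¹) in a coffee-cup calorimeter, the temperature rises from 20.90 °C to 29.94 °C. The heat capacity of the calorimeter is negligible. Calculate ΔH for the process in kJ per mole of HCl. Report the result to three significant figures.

|ΔT| = |29.94 − 20.90| = 9.04 °C
|q_surr| = (152.4 × 4.18) × 9.04 = 637.032 × 9.04 = 5759 J
n(HCl) = 3.89 / 36.46 = 0.1067 mol
Temperature rose, so q_rxn = −|q_surr| = -5.759 kJ
ΔH = q_rxn / n = -53.97 kJ/mol

ΔH = -54.0 kJ/mol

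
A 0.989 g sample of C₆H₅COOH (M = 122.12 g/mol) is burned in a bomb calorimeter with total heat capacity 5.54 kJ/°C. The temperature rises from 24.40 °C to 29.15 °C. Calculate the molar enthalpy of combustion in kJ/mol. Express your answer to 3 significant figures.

ΔH = -3250 kJ/mol

ΔT = 29.15 − 24.40 = 4.75 °C
q_cal = C_cal × ΔT = 5.54 × 4.75 = 26.315 kJ
n = 0.989 / 122.12 = 0.008099 mol
q_rxn = −q_cal = -26.315 kJ
ΔH = -26.315 / 0.008099 = -3249 kJ/mol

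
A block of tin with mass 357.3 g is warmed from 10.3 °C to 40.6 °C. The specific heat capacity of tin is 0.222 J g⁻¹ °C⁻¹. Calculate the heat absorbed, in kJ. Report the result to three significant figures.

q = m c ΔT = 357.3 × 0.222 × (40.6 − 10.3)
q = 357.3 × 0.222 × 30.3 = 2403 J = 2.40 kJ

q = 2.40 kJ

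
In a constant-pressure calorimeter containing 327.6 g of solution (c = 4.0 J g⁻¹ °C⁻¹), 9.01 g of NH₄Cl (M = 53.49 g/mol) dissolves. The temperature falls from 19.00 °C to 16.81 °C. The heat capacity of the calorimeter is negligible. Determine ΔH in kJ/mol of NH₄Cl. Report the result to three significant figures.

ΔH = 17.0 kJ/mol

|ΔT| = |16.81 − 19.00| = 2.19 °C
|q_surr| = (327.6 × 4.0) × 2.19 = 1310.4 × 2.19 = 2870 J
n(NH₄Cl) = 9.01 / 53.49 = 0.1684 mol
Temperature fell, so q_rxn = +|q_surr| = 2.870 kJ
ΔH = q_rxn / n = 17.04 kJ/mol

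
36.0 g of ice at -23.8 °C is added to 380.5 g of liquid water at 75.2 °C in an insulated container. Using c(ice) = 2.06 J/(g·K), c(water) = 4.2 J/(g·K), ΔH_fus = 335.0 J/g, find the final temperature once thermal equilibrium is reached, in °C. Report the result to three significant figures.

Heat to bring ice to 0 °C and melt it: q₁ = 36.0×2.06×23.8 + 36.0×335.0 = 13825 J
Heat the water can supply cooling to 0 °C: 380.5×4.2×75.2 = 120177 J > q₁, so all ice melts.
Energy balance: 380.5×4.2×(75.2 − T) = 13825 + 36.0×4.2×(T − 0)
1598.1(75.2 − T) = 13825 + 151.2 T
120177 − 13825 = 1749.3 T
T = 106352 / 1749.3 = 60.80 °C

T_f = 60.8 °C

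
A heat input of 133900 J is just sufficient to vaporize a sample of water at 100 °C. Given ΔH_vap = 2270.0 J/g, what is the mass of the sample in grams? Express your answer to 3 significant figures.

m = q / ΔH_vap = 133900 J / 2270.0 J/g = 59.0 g

m = 59.0 g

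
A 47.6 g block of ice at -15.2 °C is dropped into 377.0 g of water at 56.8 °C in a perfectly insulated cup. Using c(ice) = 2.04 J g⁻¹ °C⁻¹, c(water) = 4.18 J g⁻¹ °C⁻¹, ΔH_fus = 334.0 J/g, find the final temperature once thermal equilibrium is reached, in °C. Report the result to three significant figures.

Heat to bring ice to 0 °C and melt it: q₁ = 47.6×2.04×15.2 + 47.6×334.0 = 17374 J
Heat the water can supply cooling to 0 °C: 377.0×4.18×56.8 = 89508.8 J > q₁, so all ice melts.
Energy balance: 377.0×4.18×(56.8 − T) = 17374 + 47.6×4.18×(T − 0)
1575.86(56.8 − T) = 17374 + 198.968 T
89508.8 − 17374 = 1774.828 T
T = 72134.8 / 1774.828 = 40.64 °C

T_f = 40.6 °C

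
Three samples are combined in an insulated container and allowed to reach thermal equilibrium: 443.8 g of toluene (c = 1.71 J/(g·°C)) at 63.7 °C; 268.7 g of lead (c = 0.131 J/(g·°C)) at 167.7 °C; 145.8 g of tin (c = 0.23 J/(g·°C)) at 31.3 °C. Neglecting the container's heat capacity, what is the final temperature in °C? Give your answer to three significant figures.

Σ mᵢcᵢ(T − Tᵢ) = 0  ⇒  T = Σ mᵢcᵢTᵢ / Σ mᵢcᵢ
Σ mᵢcᵢ = 443.8×1.71 + 268.7×0.131 + 145.8×0.23 = 827.6317
Σ mᵢcᵢTᵢ = 758.898×63.7 + 35.1997×167.7 + 33.534×31.3 = 55294
T = 55294 / 827.6317 = 66.81 °C

T_f = 66.8 °C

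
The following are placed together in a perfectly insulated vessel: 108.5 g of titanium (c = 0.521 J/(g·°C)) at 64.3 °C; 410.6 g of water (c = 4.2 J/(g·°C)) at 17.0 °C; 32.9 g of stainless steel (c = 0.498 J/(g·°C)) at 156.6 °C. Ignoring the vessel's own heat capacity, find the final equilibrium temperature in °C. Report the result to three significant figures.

Σ mᵢcᵢ(T − Tᵢ) = 0  ⇒  T = Σ mᵢcᵢTᵢ / Σ mᵢcᵢ
Σ mᵢcᵢ = 108.5×0.521 + 410.6×4.2 + 32.9×0.498 = 1797.4327
Σ mᵢcᵢTᵢ = 56.5285×64.3 + 1724.52×17.0 + 16.3842×156.6 = 35517
T = 35517 / 1797.4327 = 19.76 °C

T_f = 19.8 °C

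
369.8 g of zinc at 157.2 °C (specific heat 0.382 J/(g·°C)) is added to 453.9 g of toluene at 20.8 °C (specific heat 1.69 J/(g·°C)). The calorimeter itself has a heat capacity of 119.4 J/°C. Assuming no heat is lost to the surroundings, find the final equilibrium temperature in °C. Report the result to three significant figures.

T_f = 39.5 °C

Heat lost by zinc = heat gained by toluene + calorimeter.
(369.8)(0.382)(157.2 − T) = [(453.9)(1.69) + 119.4](T − 20.8)
141.2636 (157.2 − T) = 886.491 (T − 20.8)
22207 − 141.2636 T = 886.491 T − 18439
40646 = 1027.7546 T
T = 39.548 °C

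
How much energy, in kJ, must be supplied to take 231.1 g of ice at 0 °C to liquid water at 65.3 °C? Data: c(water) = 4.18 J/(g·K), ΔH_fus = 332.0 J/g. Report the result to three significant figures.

q = 140 kJ

q1 (melt at 0 °C): 231.1 × 332.0 = 76725 J
q2 (heat water 0.0→65.3 °C): 231.1 × 4.18 × 65.3 = 63080 J
Total: 76725 + 63080 = 139805 J = 140 kJ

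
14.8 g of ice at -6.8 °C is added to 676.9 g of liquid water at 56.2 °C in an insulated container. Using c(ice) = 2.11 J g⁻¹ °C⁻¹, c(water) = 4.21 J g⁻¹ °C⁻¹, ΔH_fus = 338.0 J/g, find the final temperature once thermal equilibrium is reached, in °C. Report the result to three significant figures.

T_f = 53.2 °C

Heat to bring ice to 0 °C and melt it: q₁ = 14.8×2.11×6.8 + 14.8×338.0 = 5214.8 J
Heat the water can supply cooling to 0 °C: 676.9×4.21×56.2 = 160156 J > q₁, so all ice melts.
Energy balance: 676.9×4.21×(56.2 − T) = 5214.8 + 14.8×4.21×(T − 0)
2849.749(56.2 − T) = 5214.8 + 62.308 T
160156 − 5214.8 = 2912.057 T
T = 154941.2 / 2912.057 = 53.21 °C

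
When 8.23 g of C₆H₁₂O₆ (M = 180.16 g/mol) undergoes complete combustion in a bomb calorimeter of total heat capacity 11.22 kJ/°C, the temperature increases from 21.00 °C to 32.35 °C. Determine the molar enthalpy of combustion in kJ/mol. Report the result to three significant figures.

ΔT = 32.35 − 21.00 = 11.35 °C
q_cal = C_cal × ΔT = 11.22 × 11.35 = 127.347 kJ
n = 8.23 / 180.16 = 0.04568 mol
q_rxn = −q_cal = -127.347 kJ
ΔH = -127.347 / 0.04568 = -2788 kJ/mol

ΔH = -2790 kJ/mol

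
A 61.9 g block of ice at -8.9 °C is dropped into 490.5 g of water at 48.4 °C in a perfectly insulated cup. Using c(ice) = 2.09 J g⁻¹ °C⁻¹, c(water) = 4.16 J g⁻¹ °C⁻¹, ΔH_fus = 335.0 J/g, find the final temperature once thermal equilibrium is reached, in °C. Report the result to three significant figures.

T_f = 33.5 °C

Heat to bring ice to 0 °C and melt it: q₁ = 61.9×2.09×8.9 + 61.9×335.0 = 21888 J
Heat the water can supply cooling to 0 °C: 490.5×4.16×48.4 = 98759.2 J > q₁, so all ice melts.
Energy balance: 490.5×4.16×(48.4 − T) = 21888 + 61.9×4.16×(T − 0)
2040.48(48.4 − T) = 21888 + 257.504 T
98759.2 − 21888 = 2297.984 T
T = 76871.2 / 2297.984 = 33.45 °C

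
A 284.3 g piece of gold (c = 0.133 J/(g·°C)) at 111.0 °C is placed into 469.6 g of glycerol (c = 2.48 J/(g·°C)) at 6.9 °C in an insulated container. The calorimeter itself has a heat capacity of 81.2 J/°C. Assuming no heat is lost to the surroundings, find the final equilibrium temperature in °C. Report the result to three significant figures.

T_f = 9.97 °C

Heat lost by gold = heat gained by glycerol + calorimeter.
(284.3)(0.133)(111.0 − T) = [(469.6)(2.48) + 81.2](T − 6.9)
37.8119 (111.0 − T) = 1245.808 (T − 6.9)
4197.1 − 37.8119 T = 1245.808 T − 8596.1
12793.2 = 1283.6199 T
T = 9.967 °C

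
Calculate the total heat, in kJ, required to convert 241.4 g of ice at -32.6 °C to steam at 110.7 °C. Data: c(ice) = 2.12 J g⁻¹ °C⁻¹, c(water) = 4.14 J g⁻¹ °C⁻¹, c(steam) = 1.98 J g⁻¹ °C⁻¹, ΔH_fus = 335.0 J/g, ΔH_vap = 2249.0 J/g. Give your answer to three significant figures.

q = 746 kJ

q1 (heat ice -32.6→0.0 °C): 241.4 × 2.12 × 32.6 = 16684 J
q2 (melt at 0 °C): 241.4 × 335.0 = 80869 J
q3 (heat water 0.0→100.0 °C): 241.4 × 4.14 × 100.0 = 99940 J
q4 (vaporize at 100 °C): 241.4 × 2249.0 = 542909 J
q5 (heat steam 100.0→110.7 °C): 241.4 × 1.98 × 10.7 = 5114 J
Total: 16684 + 80869 + 99940 + 542909 + 5114 = 745516 J = 746 kJ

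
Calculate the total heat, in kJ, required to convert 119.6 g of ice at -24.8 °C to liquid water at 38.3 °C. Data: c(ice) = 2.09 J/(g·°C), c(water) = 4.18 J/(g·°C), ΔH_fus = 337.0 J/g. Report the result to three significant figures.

q = 65.7 kJ

q1 (heat ice -24.8→0.0 °C): 119.6 × 2.09 × 24.8 = 6199 J
q2 (melt at 0 °C): 119.6 × 337.0 = 40305 J
q3 (heat water 0.0→38.3 °C): 119.6 × 4.18 × 38.3 = 19147 J
Total: 6199 + 40305 + 19147 = 65651 J = 65.7 kJ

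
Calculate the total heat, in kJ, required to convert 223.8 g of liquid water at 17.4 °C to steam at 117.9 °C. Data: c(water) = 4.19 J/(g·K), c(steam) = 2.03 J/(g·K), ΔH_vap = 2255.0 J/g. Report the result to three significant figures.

q1 (heat water 17.4→100.0 °C): 223.8 × 4.19 × 82.6 = 77456 J
q2 (vaporize at 100 °C): 223.8 × 2255.0 = 504669 J
q3 (heat steam 100.0→117.9 °C): 223.8 × 2.03 × 17.9 = 8132 J
Total: 77456 + 504669 + 8132 = 590257 J = 590 kJ

q = 590 kJ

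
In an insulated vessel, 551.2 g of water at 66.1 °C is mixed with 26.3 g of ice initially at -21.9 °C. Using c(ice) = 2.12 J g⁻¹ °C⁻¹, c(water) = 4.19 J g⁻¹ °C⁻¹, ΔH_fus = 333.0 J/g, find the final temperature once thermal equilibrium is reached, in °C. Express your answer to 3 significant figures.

Heat to bring ice to 0 °C and melt it: q₁ = 26.3×2.12×21.9 + 26.3×333.0 = 9979.0 J
Heat the water can supply cooling to 0 °C: 551.2×4.19×66.1 = 152660 J > q₁, so all ice melts.
Energy balance: 551.2×4.19×(66.1 − T) = 9979.0 + 26.3×4.19×(T − 0)
2309.528(66.1 − T) = 9979.0 + 110.197 T
152660 − 9979.0 = 2419.725 T
T = 142681.0 / 2419.725 = 58.97 °C

T_f = 59.0 °C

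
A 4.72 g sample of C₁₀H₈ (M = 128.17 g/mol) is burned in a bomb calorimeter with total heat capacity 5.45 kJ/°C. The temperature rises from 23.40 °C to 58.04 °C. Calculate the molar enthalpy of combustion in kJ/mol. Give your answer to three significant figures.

ΔH = -5130 kJ/mol

ΔT = 58.04 − 23.40 = 34.64 °C
q_cal = C_cal × ΔT = 5.45 × 34.64 = 188.788 kJ
n = 4.72 / 128.17 = 0.03683 mol
q_rxn = −q_cal = -188.788 kJ
ΔH = -188.788 / 0.03683 = -5126 kJ/mol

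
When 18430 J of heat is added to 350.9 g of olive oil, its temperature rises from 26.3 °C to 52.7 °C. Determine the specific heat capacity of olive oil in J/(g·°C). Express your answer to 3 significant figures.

c = 1.99 J/(g·°C)

c = q / (m ΔT) = 18430 / (350.9 × 26.4)
c = 18430 / 9263.76 = 1.99 J/(g·°C)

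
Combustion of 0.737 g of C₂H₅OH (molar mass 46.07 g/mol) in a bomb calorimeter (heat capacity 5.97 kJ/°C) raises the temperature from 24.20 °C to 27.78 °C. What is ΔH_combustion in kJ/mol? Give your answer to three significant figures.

ΔH = -1340 kJ/mol

ΔT = 27.78 − 24.20 = 3.58 °C
q_cal = C_cal × ΔT = 5.97 × 3.58 = 21.3726 kJ
n = 0.737 / 46.07 = 0.01600 mol
q_rxn = −q_cal = -21.3726 kJ
ΔH = -21.3726 / 0.01600 = -1336 kJ/mol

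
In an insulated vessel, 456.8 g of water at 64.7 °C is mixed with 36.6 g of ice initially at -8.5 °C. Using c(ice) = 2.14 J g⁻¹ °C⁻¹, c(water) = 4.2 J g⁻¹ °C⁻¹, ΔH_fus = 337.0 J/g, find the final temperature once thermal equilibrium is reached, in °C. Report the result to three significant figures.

T_f = 53.6 °C

Heat to bring ice to 0 °C and melt it: q₁ = 36.6×2.14×8.5 + 36.6×337.0 = 13000 J
Heat the water can supply cooling to 0 °C: 456.8×4.2×64.7 = 124131 J > q₁, so all ice melts.
Energy balance: 456.8×4.2×(64.7 − T) = 13000 + 36.6×4.2×(T − 0)
1918.56(64.7 − T) = 13000 + 153.72 T
124131 − 13000 = 2072.28 T
T = 111131 / 2072.28 = 53.63 °C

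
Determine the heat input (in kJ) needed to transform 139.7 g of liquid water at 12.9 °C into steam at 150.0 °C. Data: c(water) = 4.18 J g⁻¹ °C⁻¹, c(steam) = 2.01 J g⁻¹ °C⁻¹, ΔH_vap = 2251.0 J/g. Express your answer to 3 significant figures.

q1 (heat water 12.9→100.0 °C): 139.7 × 4.18 × 87.1 = 50862 J
q2 (vaporize at 100 °C): 139.7 × 2251.0 = 314465 J
q3 (heat steam 100.0→150.0 °C): 139.7 × 2.01 × 50.0 = 14040 J
Total: 50862 + 314465 + 14040 = 379367 J = 379 kJ

q = 379 kJ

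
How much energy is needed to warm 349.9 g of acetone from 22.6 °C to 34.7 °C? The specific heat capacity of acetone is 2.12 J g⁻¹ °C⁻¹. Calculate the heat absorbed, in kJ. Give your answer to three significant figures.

q = m c ΔT = 349.9 × 2.12 × (34.7 − 22.6)
q = 349.9 × 2.12 × 12.1 = 8976 J = 8.98 kJ

q = 8.98 kJ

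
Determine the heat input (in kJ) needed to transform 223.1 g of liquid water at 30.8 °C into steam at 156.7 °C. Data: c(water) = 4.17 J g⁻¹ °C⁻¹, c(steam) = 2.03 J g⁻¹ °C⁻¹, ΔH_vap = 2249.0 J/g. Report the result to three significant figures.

q1 (heat water 30.8→100.0 °C): 223.1 × 4.17 × 69.2 = 64379 J
q2 (vaporize at 100 °C): 223.1 × 2249.0 = 501752 J
q3 (heat steam 100.0→156.7 °C): 223.1 × 2.03 × 56.7 = 25679 J
Total: 64379 + 501752 + 25679 = 591810 J = 592 kJ

q = 592 kJ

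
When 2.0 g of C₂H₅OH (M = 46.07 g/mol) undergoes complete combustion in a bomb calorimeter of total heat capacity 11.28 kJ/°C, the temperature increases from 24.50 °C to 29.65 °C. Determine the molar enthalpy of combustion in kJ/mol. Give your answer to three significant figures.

ΔT = 29.65 − 24.50 = 5.15 °C
q_cal = C_cal × ΔT = 11.28 × 5.15 = 58.092 kJ
n = 2.0 / 46.07 = 0.04341 mol
q_rxn = −q_cal = -58.092 kJ
ΔH = -58.092 / 0.04341 = -1338 kJ/mol

ΔH = -1340 kJ/mol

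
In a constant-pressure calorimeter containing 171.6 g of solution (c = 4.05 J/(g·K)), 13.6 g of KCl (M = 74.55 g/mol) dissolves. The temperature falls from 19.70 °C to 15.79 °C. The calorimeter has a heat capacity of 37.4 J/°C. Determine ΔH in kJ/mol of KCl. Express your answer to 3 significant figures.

ΔH = 15.7 kJ/mol

|ΔT| = |15.79 − 19.70| = 3.91 °C
|q_surr| = (171.6 × 4.05 + 37.4) × 3.91 = 732.38 × 3.91 = 2864 J
n(KCl) = 13.6 / 74.55 = 0.1824 mol
Temperature fell, so q_rxn = +|q_surr| = 2.864 kJ
ΔH = q_rxn / n = 15.70 kJ/mol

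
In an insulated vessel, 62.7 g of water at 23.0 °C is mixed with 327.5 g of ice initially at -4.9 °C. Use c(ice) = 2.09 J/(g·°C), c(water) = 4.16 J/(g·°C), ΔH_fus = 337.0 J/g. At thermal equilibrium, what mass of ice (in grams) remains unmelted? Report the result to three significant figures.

Heat to warm all ice to 0 °C: 327.5×2.09×4.9 = 3353.9 J
Heat released by water cooling to 0 °C: 62.7×4.16×23.0 = 5999.1 J
5999.1 J < 3353.9 + 327.5×337.0 = 113721.4 J, so not all ice melts; final T = 0 °C.
Heat left for melting: 5999.1 − 3353.9 = 2645.2 J
Mass melted = 2645.2 / 337.0 = 7.849 g
Ice remaining = 327.5 − 7.849 = 319.651 g

m_ice remaining = 320 g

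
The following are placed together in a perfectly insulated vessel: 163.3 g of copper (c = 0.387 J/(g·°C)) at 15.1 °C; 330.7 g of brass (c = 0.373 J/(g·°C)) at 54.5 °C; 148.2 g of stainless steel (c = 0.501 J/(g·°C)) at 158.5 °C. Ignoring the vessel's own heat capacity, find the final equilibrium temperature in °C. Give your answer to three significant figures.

Σ mᵢcᵢ(T − Tᵢ) = 0  ⇒  T = Σ mᵢcᵢTᵢ / Σ mᵢcᵢ
Σ mᵢcᵢ = 163.3×0.387 + 330.7×0.373 + 148.2×0.501 = 260.7964
Σ mᵢcᵢTᵢ = 63.1971×15.1 + 123.3511×54.5 + 74.2482×158.5 = 19445
T = 19445 / 260.7964 = 74.56 °C

T_f = 74.6 °C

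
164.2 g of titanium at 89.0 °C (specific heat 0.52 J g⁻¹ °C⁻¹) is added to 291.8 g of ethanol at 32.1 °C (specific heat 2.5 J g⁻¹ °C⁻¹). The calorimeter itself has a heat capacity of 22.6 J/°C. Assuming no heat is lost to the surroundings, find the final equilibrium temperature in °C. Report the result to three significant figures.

T_f = 37.9 °C

Heat lost by titanium = heat gained by ethanol + calorimeter.
(164.2)(0.52)(89.0 − T) = [(291.8)(2.5) + 22.6](T − 32.1)
85.384 (89.0 − T) = 752.1 (T − 32.1)
7599.2 − 85.384 T = 752.1 T − 24142
31741.2 = 837.484 T
T = 37.90 °C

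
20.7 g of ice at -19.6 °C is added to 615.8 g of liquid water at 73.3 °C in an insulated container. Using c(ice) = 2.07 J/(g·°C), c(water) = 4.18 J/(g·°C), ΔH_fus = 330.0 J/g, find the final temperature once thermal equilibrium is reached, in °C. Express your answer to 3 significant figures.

T_f = 68.0 °C

Heat to bring ice to 0 °C and melt it: q₁ = 20.7×2.07×19.6 + 20.7×330.0 = 7670.8 J
Heat the water can supply cooling to 0 °C: 615.8×4.18×73.3 = 188677 J > q₁, so all ice melts.
Energy balance: 615.8×4.18×(73.3 − T) = 7670.8 + 20.7×4.18×(T − 0)
2574.044(73.3 − T) = 7670.8 + 86.526 T
188677 − 7670.8 = 2660.570 T
T = 181006.2 / 2660.570 = 68.03 °C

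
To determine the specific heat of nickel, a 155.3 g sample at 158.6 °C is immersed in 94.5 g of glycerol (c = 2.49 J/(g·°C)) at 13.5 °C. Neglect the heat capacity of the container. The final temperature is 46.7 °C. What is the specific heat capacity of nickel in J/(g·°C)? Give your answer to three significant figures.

q_gained = (94.5 × 2.49) × (46.7 − 13.5) = 7812 J
q_lost = 155.3 × c × (158.6 − 46.7) = 17378.07 c
Set equal: c = 7812 / 17378.07 = 0.450 J/(g·°C)

c = 0.450 J/(g·°C)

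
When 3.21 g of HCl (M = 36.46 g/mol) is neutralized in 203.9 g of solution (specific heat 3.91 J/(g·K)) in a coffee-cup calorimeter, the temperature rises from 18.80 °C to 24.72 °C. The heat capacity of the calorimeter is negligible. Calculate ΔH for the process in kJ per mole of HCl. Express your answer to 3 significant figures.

ΔH = -53.6 kJ/mol

|ΔT| = |24.72 − 18.80| = 5.92 °C
|q_surr| = (203.9 × 3.91) × 5.92 = 797.249 × 5.92 = 4720 J
n(HCl) = 3.21 / 36.46 = 0.08804 mol
Temperature rose, so q_rxn = −|q_surr| = -4.720 kJ
ΔH = q_rxn / n = -53.61 kJ/mol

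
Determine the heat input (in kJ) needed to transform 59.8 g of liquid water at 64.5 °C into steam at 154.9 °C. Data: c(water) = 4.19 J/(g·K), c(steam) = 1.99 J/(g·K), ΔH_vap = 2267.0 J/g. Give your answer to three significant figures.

q = 151 kJ

q1 (heat water 64.5→100.0 °C): 59.8 × 4.19 × 35.5 = 8895 J
q2 (vaporize at 100 °C): 59.8 × 2267.0 = 135567 J
q3 (heat steam 100.0→154.9 °C): 59.8 × 1.99 × 54.9 = 6533 J
Total: 8895 + 135567 + 6533 = 150995 J = 151 kJ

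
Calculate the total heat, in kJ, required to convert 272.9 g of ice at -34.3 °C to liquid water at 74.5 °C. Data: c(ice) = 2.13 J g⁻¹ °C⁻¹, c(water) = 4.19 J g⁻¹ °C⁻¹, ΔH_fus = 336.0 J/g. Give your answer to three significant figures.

q1 (heat ice -34.3→0.0 °C): 272.9 × 2.13 × 34.3 = 19938 J
q2 (melt at 0 °C): 272.9 × 336.0 = 91694 J
q3 (heat water 0.0→74.5 °C): 272.9 × 4.19 × 74.5 = 85187 J
Total: 19938 + 91694 + 85187 = 196819 J = 197 kJ

q = 197 kJ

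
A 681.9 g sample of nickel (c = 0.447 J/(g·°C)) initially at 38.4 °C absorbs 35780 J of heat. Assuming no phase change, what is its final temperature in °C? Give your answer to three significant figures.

T_f = 156 °C

ΔT = q / (m c) = 35780 / (681.9 × 0.447) = 117.4 °C
T_f = 38.4 + 117.4 = 155.8 °C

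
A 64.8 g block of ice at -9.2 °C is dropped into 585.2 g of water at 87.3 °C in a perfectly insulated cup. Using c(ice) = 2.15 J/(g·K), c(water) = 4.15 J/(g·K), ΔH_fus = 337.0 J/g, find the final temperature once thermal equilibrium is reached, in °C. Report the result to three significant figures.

Heat to bring ice to 0 °C and melt it: q₁ = 64.8×2.15×9.2 + 64.8×337.0 = 23119 J
Heat the water can supply cooling to 0 °C: 585.2×4.15×87.3 = 212015 J > q₁, so all ice melts.
Energy balance: 585.2×4.15×(87.3 − T) = 23119 + 64.8×4.15×(T − 0)
2428.58(87.3 − T) = 23119 + 268.92 T
212015 − 23119 = 2697.50 T
T = 188896 / 2697.50 = 70.03 °C

T_f = 70.0 °C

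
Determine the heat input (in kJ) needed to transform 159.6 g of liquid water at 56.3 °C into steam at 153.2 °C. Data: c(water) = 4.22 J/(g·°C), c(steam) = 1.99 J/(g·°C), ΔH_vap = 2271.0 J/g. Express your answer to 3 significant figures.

q1 (heat water 56.3→100.0 °C): 159.6 × 4.22 × 43.7 = 29432 J
q2 (vaporize at 100 °C): 159.6 × 2271.0 = 362452 J
q3 (heat steam 100.0→153.2 °C): 159.6 × 1.99 × 53.2 = 16897 J
Total: 29432 + 362452 + 16897 = 408781 J = 409 kJ

q = 409 kJ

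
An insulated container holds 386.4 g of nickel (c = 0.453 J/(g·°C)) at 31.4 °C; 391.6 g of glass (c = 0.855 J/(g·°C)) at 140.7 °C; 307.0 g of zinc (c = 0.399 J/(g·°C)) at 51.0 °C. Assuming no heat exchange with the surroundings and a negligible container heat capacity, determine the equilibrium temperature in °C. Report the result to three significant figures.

T_f = 93.1 °C

Σ mᵢcᵢ(T − Tᵢ) = 0  ⇒  T = Σ mᵢcᵢTᵢ / Σ mᵢcᵢ
Σ mᵢcᵢ = 386.4×0.453 + 391.6×0.855 + 307.0×0.399 = 632.3502
Σ mᵢcᵢTᵢ = 175.0392×31.4 + 334.818×140.7 + 122.493×51.0 = 58852
T = 58852 / 632.3502 = 93.07 °C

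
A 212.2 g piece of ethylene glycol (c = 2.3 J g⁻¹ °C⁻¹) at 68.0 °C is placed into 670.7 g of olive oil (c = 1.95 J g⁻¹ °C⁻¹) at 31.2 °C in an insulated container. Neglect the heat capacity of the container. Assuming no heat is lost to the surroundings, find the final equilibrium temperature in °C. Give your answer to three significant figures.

Heat lost by ethylene glycol = heat gained by olive oil.
(212.2)(2.3)(68.0 − T) = (670.7)(1.95)(T − 31.2)
488.06 (68.0 − T) = 1307.865 (T − 31.2)
33188 − 488.06 T = 1307.865 T − 40805
73993 = 1795.925 T
T = 41.20 °C

T_f = 41.2 °C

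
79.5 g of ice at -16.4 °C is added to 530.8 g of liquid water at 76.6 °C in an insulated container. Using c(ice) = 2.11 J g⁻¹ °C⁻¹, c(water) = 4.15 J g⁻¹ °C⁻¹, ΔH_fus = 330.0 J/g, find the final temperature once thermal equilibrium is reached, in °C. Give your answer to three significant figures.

Heat to bring ice to 0 °C and melt it: q₁ = 79.5×2.11×16.4 + 79.5×330.0 = 28986 J
Heat the water can supply cooling to 0 °C: 530.8×4.15×76.6 = 168736 J > q₁, so all ice melts.
Energy balance: 530.8×4.15×(76.6 − T) = 28986 + 79.5×4.15×(T − 0)
2202.82(76.6 − T) = 28986 + 329.925 T
168736 − 28986 = 2532.745 T
T = 139750 / 2532.745 = 55.18 °C

T_f = 55.2 °C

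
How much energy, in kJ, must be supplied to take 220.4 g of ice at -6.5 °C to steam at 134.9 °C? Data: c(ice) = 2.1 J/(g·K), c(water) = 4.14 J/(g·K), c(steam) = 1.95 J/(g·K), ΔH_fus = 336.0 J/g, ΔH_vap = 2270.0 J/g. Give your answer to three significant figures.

q1 (heat ice -6.5→0.0 °C): 220.4 × 2.1 × 6.5 = 3008 J
q2 (melt at 0 °C): 220.4 × 336.0 = 74054 J
q3 (heat water 0.0→100.0 °C): 220.4 × 4.14 × 100.0 = 91246 J
q4 (vaporize at 100 °C): 220.4 × 2270.0 = 500308 J
q5 (heat steam 100.0→134.9 °C): 220.4 × 1.95 × 34.9 = 14999 J
Total: 3008 + 74054 + 91246 + 500308 + 14999 = 683615 J = 684 kJ

q = 684 kJ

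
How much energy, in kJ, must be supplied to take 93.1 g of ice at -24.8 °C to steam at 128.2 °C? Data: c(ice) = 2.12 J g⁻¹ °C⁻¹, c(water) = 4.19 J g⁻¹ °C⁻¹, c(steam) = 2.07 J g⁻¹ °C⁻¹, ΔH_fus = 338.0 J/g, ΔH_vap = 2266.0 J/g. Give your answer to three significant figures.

q = 292 kJ

q1 (heat ice -24.8→0.0 °C): 93.1 × 2.12 × 24.8 = 4895 J
q2 (melt at 0 °C): 93.1 × 338.0 = 31468 J
q3 (heat water 0.0→100.0 °C): 93.1 × 4.19 × 100.0 = 39009 J
q4 (vaporize at 100 °C): 93.1 × 2266.0 = 210965 J
q5 (heat steam 100.0→128.2 °C): 93.1 × 2.07 × 28.2 = 5435 J
Total: 4895 + 31468 + 39009 + 210965 + 5435 = 291772 J = 292 kJ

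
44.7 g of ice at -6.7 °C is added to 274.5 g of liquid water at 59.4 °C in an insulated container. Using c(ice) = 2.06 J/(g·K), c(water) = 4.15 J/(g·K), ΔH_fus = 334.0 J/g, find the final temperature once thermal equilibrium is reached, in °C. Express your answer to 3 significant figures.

Heat to bring ice to 0 °C and melt it: q₁ = 44.7×2.06×6.7 + 44.7×334.0 = 15547 J
Heat the water can supply cooling to 0 °C: 274.5×4.15×59.4 = 67667.0 J > q₁, so all ice melts.
Energy balance: 274.5×4.15×(59.4 − T) = 15547 + 44.7×4.15×(T − 0)
1139.175(59.4 − T) = 15547 + 185.505 T
67667.0 − 15547 = 1324.680 T
T = 52120.0 / 1324.680 = 39.345 °C

T_f = 39.3 °C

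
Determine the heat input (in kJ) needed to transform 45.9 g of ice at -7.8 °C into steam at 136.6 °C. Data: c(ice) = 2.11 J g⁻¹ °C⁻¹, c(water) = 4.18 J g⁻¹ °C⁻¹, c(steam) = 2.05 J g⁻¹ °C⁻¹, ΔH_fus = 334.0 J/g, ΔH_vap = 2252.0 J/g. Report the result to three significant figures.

q = 142 kJ

q1 (heat ice -7.8→0.0 °C): 45.9 × 2.11 × 7.8 = 755 J
q2 (melt at 0 °C): 45.9 × 334.0 = 15331 J
q3 (heat water 0.0→100.0 °C): 45.9 × 4.18 × 100.0 = 19186 J
q4 (vaporize at 100 °C): 45.9 × 2252.0 = 103367 J
q5 (heat steam 100.0→136.6 °C): 45.9 × 2.05 × 36.6 = 3444 J
Total: 755 + 15331 + 19186 + 103367 + 3444 = 142083 J = 142 kJ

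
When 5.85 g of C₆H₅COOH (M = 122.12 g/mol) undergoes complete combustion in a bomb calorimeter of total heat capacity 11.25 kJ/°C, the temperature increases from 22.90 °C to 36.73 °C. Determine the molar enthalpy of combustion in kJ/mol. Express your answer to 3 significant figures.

ΔT = 36.73 − 22.90 = 13.83 °C
q_cal = C_cal × ΔT = 11.25 × 13.83 = 155.5875 kJ
n = 5.85 / 122.12 = 0.04790 mol
q_rxn = −q_cal = -155.5875 kJ
ΔH = -155.5875 / 0.04790 = -3248 kJ/mol

ΔH = -3250 kJ/mol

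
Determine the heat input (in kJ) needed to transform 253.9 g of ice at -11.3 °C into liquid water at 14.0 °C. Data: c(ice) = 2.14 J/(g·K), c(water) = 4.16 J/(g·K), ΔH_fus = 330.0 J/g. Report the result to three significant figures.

q = 105 kJ

q1 (heat ice -11.3→0.0 °C): 253.9 × 2.14 × 11.3 = 6140 J
q2 (melt at 0 °C): 253.9 × 330.0 = 83787 J
q3 (heat water 0.0→14.0 °C): 253.9 × 4.16 × 14.0 = 14787 J
Total: 6140 + 83787 + 14787 = 104714 J = 105 kJ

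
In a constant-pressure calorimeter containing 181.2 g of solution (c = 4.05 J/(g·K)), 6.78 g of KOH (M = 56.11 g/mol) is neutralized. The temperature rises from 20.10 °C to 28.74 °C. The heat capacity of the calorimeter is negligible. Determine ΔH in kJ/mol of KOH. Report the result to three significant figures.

ΔH = -52.5 kJ/mol

|ΔT| = |28.74 − 20.10| = 8.64 °C
|q_surr| = (181.2 × 4.05) × 8.64 = 733.86 × 8.64 = 6341 J
n(KOH) = 6.78 / 56.11 = 0.1208 mol
Temperature rose, so q_rxn = −|q_surr| = -6.341 kJ
ΔH = q_rxn / n = -52.49 kJ/mol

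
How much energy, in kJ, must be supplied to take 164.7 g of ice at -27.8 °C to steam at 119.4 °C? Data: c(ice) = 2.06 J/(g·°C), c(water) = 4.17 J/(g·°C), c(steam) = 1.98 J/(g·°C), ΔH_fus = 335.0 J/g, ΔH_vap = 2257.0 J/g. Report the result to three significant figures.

q1 (heat ice -27.8→0.0 °C): 164.7 × 2.06 × 27.8 = 9432 J
q2 (melt at 0 °C): 164.7 × 335.0 = 55175 J
q3 (heat water 0.0→100.0 °C): 164.7 × 4.17 × 100.0 = 68680 J
q4 (vaporize at 100 °C): 164.7 × 2257.0 = 371728 J
q5 (heat steam 100.0→119.4 °C): 164.7 × 1.98 × 19.4 = 6326 J
Total: 9432 + 55175 + 68680 + 371728 + 6326 = 511341 J = 511 kJ

q = 511 kJ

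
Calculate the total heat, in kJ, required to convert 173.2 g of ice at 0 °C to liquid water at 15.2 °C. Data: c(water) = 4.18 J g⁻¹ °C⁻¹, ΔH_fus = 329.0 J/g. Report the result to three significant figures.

q = 68.0 kJ

q1 (melt at 0 °C): 173.2 × 329.0 = 56983 J
q2 (heat water 0.0→15.2 °C): 173.2 × 4.18 × 15.2 = 11004 J
Total: 56983 + 11004 = 67987 J = 68.0 kJ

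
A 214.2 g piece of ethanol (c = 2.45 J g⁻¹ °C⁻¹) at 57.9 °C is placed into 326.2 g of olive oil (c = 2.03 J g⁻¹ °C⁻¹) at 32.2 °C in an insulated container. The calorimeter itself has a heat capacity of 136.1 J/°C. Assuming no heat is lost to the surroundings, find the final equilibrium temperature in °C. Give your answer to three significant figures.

T_f = 42.4 °C

Heat lost by ethanol = heat gained by olive oil + calorimeter.
(214.2)(2.45)(57.9 − T) = [(326.2)(2.03) + 136.1](T − 32.2)
524.79 (57.9 − T) = 798.286 (T − 32.2)
30385 − 524.79 T = 798.286 T − 25705
56090 = 1323.076 T
T = 42.39 °C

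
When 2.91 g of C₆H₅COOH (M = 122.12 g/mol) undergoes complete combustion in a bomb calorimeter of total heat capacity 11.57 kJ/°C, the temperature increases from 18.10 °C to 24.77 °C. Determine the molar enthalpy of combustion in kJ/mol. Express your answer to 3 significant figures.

ΔT = 24.77 − 18.10 = 6.67 °C
q_cal = C_cal × ΔT = 11.57 × 6.67 = 77.1719 kJ
n = 2.91 / 122.12 = 0.02383 mol
q_rxn = −q_cal = -77.1719 kJ
ΔH = -77.1719 / 0.02383 = -3238 kJ/mol

ΔH = -3240 kJ/mol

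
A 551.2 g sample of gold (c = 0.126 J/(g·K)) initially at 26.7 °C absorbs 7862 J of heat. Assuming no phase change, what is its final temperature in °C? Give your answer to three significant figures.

ΔT = q / (m c) = 7862 / (551.2 × 0.126) = 113.2 °C
T_f = 26.7 + 113.2 = 139.9 °C

T_f = 140 °C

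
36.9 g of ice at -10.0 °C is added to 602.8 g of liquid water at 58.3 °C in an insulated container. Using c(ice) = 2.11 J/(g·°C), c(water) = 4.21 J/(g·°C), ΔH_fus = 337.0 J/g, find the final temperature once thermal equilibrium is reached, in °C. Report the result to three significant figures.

Heat to bring ice to 0 °C and melt it: q₁ = 36.9×2.11×10.0 + 36.9×337.0 = 13214 J
Heat the water can supply cooling to 0 °C: 602.8×4.21×58.3 = 147953 J > q₁, so all ice melts.
Energy balance: 602.8×4.21×(58.3 − T) = 13214 + 36.9×4.21×(T − 0)
2537.788(58.3 − T) = 13214 + 155.349 T
147953 − 13214 = 2693.137 T
T = 134739 / 2693.137 = 50.03 °C

T_f = 50.0 °C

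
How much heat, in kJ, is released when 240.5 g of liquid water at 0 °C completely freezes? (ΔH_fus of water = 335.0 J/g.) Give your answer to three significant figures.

q = m × ΔH_fus = 240.5 × 335.0 = 80570 J = 80.6 kJ

q = 80.6 kJ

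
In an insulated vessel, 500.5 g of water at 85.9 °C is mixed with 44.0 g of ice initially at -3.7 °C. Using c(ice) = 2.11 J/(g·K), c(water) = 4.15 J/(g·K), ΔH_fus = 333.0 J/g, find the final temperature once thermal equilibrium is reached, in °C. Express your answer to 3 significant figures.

Heat to bring ice to 0 °C and melt it: q₁ = 44.0×2.11×3.7 + 44.0×333.0 = 14996 J
Heat the water can supply cooling to 0 °C: 500.5×4.15×85.9 = 178421 J > q₁, so all ice melts.
Energy balance: 500.5×4.15×(85.9 − T) = 14996 + 44.0×4.15×(T − 0)
2077.075(85.9 − T) = 14996 + 182.6 T
178421 − 14996 = 2259.675 T
T = 163425 / 2259.675 = 72.32 °C

T_f = 72.3 °C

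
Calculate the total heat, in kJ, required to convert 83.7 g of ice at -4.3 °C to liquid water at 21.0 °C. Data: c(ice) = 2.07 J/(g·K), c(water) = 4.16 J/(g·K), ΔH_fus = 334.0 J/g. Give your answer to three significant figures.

q1 (heat ice -4.3→0.0 °C): 83.7 × 2.07 × 4.3 = 745 J
q2 (melt at 0 °C): 83.7 × 334.0 = 27956 J
q3 (heat water 0.0→21.0 °C): 83.7 × 4.16 × 21.0 = 7312 J
Total: 745 + 27956 + 7312 = 36013 J = 36.0 kJ

q = 36.0 kJ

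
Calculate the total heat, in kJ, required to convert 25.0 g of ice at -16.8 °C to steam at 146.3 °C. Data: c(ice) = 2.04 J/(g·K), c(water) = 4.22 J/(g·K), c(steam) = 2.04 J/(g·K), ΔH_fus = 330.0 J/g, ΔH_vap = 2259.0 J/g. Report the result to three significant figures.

q1 (heat ice -16.8→0.0 °C): 25.0 × 2.04 × 16.8 = 857 J
q2 (melt at 0 °C): 25.0 × 330.0 = 8250 J
q3 (heat water 0.0→100.0 °C): 25.0 × 4.22 × 100.0 = 10550 J
q4 (vaporize at 100 °C): 25.0 × 2259.0 = 56475 J
q5 (heat steam 100.0→146.3 °C): 25.0 × 2.04 × 46.3 = 2361 J
Total: 857 + 8250 + 10550 + 56475 + 2361 = 78493 J = 78.5 kJ

q = 78.5 kJ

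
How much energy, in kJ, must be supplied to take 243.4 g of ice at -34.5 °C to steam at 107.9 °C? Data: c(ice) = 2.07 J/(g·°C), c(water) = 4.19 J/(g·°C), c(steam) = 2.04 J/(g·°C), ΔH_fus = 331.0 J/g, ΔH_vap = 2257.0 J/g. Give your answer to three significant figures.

q = 753 kJ

q1 (heat ice -34.5→0.0 °C): 243.4 × 2.07 × 34.5 = 17382 J
q2 (melt at 0 °C): 243.4 × 331.0 = 80565 J
q3 (heat water 0.0→100.0 °C): 243.4 × 4.19 × 100.0 = 101985 J
q4 (vaporize at 100 °C): 243.4 × 2257.0 = 549354 J
q5 (heat steam 100.0→107.9 °C): 243.4 × 2.04 × 7.9 = 3923 J
Total: 17382 + 80565 + 101985 + 549354 + 3923 = 753209 J = 753 kJ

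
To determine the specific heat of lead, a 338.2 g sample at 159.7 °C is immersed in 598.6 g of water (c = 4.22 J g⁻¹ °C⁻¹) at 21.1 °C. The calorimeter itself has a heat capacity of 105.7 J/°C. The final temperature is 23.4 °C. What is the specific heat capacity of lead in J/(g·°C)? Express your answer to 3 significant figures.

q_gained = (598.6 × 4.22 + 105.7) × (23.4 − 21.1) = 6053 J
q_lost = 338.2 × c × (159.7 − 23.4) = 46096.66 c
Set equal: c = 6053 / 46096.66 = 0.131 J/(g·°C)

c = 0.131 J/(g·°C)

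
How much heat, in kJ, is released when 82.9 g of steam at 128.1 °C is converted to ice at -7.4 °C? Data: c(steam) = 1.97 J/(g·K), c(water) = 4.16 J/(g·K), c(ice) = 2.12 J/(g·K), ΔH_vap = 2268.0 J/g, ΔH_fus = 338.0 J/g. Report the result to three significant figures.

q = 256 kJ

q1 (cool steam 128.1→100 °C): 82.9 × 1.97 × 28.1 = 4589 J
q2 (condense at 100 °C): 82.9 × 2268.0 = 188017 J
q3 (cool water 100→0 °C): 82.9 × 4.16 × 100.0 = 34486 J
q4 (freeze at 0 °C): 82.9 × 338.0 = 28020 J
q5 (cool ice 0→-7.4 °C): 82.9 × 2.12 × 7.4 = 1301 J
Total: 4589 + 188017 + 34486 + 28020 + 1301 = 256413 J = 256 kJ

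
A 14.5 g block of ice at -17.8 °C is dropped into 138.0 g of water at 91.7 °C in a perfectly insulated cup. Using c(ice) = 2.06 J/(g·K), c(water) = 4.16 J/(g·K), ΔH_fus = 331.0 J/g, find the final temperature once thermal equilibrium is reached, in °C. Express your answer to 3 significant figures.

T_f = 74.6 °C

Heat to bring ice to 0 °C and melt it: q₁ = 14.5×2.06×17.8 + 14.5×331.0 = 5331.2 J
Heat the water can supply cooling to 0 °C: 138.0×4.16×91.7 = 52643.1 J > q₁, so all ice melts.
Energy balance: 138.0×4.16×(91.7 − T) = 5331.2 + 14.5×4.16×(T − 0)
574.08(91.7 − T) = 5331.2 + 60.32 T
52643.1 − 5331.2 = 634.40 T
T = 47311.9 / 634.40 = 74.58 °C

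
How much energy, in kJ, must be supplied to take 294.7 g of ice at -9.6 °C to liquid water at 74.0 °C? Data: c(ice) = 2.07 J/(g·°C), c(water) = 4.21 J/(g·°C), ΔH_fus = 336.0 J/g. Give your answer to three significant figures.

q = 197 kJ

q1 (heat ice -9.6→0.0 °C): 294.7 × 2.07 × 9.6 = 5856 J
q2 (melt at 0 °C): 294.7 × 336.0 = 99019 J
q3 (heat water 0.0→74.0 °C): 294.7 × 4.21 × 74.0 = 91811 J
Total: 5856 + 99019 + 91811 = 196686 J = 197 kJ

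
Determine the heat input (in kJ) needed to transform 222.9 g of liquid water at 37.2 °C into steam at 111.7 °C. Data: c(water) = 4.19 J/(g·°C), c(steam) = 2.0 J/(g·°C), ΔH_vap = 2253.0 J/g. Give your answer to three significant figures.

q1 (heat water 37.2→100.0 °C): 222.9 × 4.19 × 62.8 = 58652 J
q2 (vaporize at 100 °C): 222.9 × 2253.0 = 502194 J
q3 (heat steam 100.0→111.7 °C): 222.9 × 2.0 × 11.7 = 5216 J
Total: 58652 + 502194 + 5216 = 566062 J = 566 kJ

q = 566 kJ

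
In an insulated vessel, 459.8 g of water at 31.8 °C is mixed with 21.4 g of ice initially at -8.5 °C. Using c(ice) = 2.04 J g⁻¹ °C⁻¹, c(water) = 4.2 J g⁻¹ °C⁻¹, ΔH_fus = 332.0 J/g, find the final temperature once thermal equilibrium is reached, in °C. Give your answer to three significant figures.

Heat to bring ice to 0 °C and melt it: q₁ = 21.4×2.04×8.5 + 21.4×332.0 = 7475.9 J
Heat the water can supply cooling to 0 °C: 459.8×4.2×31.8 = 61410.9 J > q₁, so all ice melts.
Energy balance: 459.8×4.2×(31.8 − T) = 7475.9 + 21.4×4.2×(T − 0)
1931.16(31.8 − T) = 7475.9 + 89.88 T
61410.9 − 7475.9 = 2021.04 T
T = 53935.0 / 2021.04 = 26.69 °C

T_f = 26.7 °C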